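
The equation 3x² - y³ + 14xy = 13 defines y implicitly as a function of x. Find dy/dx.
Differentiate both sides with respect to x, treating y as y(x). By the chain rule, any term containing y contributes a factor of y' = dy/dx when we differentiate it.

Move every term to one side and write the relation as F(x, y) = 0. Term by term,
  d/dx[3x^2] = 6x
  d/dx[14xy] = 14x·y' + 14y
  d/dx[-y^3] = -3y^2·y'
  d/dx[-13] = 0

The pieces without y' make up ∂F/∂x and the coefficient of y' is ∂F/∂y:
  ∂F/∂x = 6x + 14y,
  ∂F/∂y = 14x - 3y^2.

Since d/dx[F] = ∂F/∂x + (∂F/∂y)·y' = 0, solve for y':
  (∂F/∂y)·y' = -∂F/∂x
  dy/dx = -(∂F/∂x)/(∂F/∂y) = -(6x + 14y)/(14x - 3y^2) = 2(-3x - 7y)/(14x - 3y^2)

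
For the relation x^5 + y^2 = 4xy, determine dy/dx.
Differentiate the relation implicitly: treat y = y(x) and apply the chain rule, so every y-derivative picks up a y' = dy/dx factor.

With everything moved to the left-hand side, differentiate term by term:
  d/dx[x^5] = 5x^4
  d/dx[-4xy] = -4x·y' - 4y
  d/dx[y^2] = 2y·y'

Separating the contributions that come from x directly and those that come through y:
  without y':      5x^4 - 4y
  multiplying y':  -4x + 2y

so (5x^4 - 4y) + (-4x + 2y)·y' = 0, and therefore
  dy/dx = -(5x^4 - 4y)/(-4x + 2y) = (5x^4 - 4y)/(2(2x - y))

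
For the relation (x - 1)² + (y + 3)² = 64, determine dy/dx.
Differentiate both sides with respect to x, treating y as y(x). By the chain rule, any term containing y contributes a factor of y' = dy/dx when we differentiate it.

Move every term to one side and write the relation as F(x, y) = 0. Term by term,
  d/dx[(x - 1)^2] = 2x - 2
  d/dx[(y + 3)^2] = 2·y'(y + 3)
  d/dx[-64] = 0

The pieces without y' make up ∂F/∂x and the coefficient of y' is ∂F/∂y:
  ∂F/∂x = 2x - 2,
  ∂F/∂y = 2y + 6.

Since d/dx[F] = ∂F/∂x + (∂F/∂y)·y' = 0, solve for y':
  (∂F/∂y)·y' = -∂F/∂x
  dy/dx = -(∂F/∂x)/(∂F/∂y) = -(2x - 2)/(2y + 6) = (1 - x)/(y + 3)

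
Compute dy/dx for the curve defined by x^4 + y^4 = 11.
Differentiate both sides with respect to x, treating y as y(x). By the chain rule, any term containing y contributes a factor of y' = dy/dx when we differentiate it.

Move every term to one side and write the relation as F(x, y) = 0. Term by term,
  d/dx[x^4] = 4x^3
  d/dx[y^4] = 4y^3·y'
  d/dx[-11] = 0

The pieces without y' make up ∂F/∂x and the coefficient of y' is ∂F/∂y:
  ∂F/∂x = 4x^3,
  ∂F/∂y = 4y^3.

Since d/dx[F] = ∂F/∂x + (∂F/∂y)·y' = 0, solve for y':
  (∂F/∂y)·y' = -∂F/∂x
  dy/dx = -(∂F/∂x)/(∂F/∂y) = -(4x^3)/(4y^3) = -x^3/y^3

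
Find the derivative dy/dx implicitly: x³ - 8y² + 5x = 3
Apply d/dx to both sides, remembering that y depends on x. Each occurrence of y therefore brings in a y' = dy/dx via the chain rule.

With F(x, y) equal to the left-hand side minus the right, differentiate F term by term:
  d/dx[x^3] = 3x^2
  d/dx[5x] = 5
  d/dx[-8y^2] = -16y·y'
  d/dx[-3] = 0
Adding these up, d/dx[F] = 0 becomes
  (3x^2 + 5) + (-16y)·y' = 0,
so isolating y',
  dy/dx = -(3x^2 + 5)/(-16y) = (3x^2 + 5)/(16y)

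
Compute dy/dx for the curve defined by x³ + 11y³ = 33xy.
Take d/dx of both sides. Since y is implicitly a function of x, the chain rule attaches a y' = dy/dx factor whenever we differentiate through y.

Set F(x, y) = (left side) − (right side), so the curve is F = 0. Differentiating each term of F:
  d/dx[x^3] = 3x^2
  d/dx[-33xy] = -33x·y' - 33y
  d/dx[11y^3] = 33y^2·y'

Collecting, the y'-free part is the partial derivative in x and the y' coefficient is the partial derivative in y:
  ∂F/∂x = 3x^2 - 33y
  ∂F/∂y = -33x + 33y^2

so d/dx[F(x, y(x))] = ∂F/∂x + (∂F/∂y)·y' = 0. Rearranging,
  dy/dx = -(∂F/∂x)/(∂F/∂y) = -(3x^2 - 33y)/(-33x + 33y^2) = (x^2/11 - y)/(x - y^2)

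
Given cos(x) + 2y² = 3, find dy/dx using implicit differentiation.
Differentiate the relation implicitly: treat y = y(x) and apply the chain rule, so every y-derivative picks up a y' = dy/dx factor.

With everything moved to the left-hand side, differentiate term by term:
  d/dx[2y^2] = 4y·y'
  d/dx[cos(x)] = -sin(x)
  d/dx[-3] = 0

Separating the contributions that come from x directly and those that come through y:
  without y':      -sin(x)
  multiplying y':  4y

so (-sin(x)) + (4y)·y' = 0, and therefore
  dy/dx = -(-sin(x))/(4y) = sin(x)/(4y)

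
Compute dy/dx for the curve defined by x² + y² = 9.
Differentiate the relation implicitly: treat y = y(x) and apply the chain rule, so every y-derivative picks up a y' = dy/dx factor.

With everything moved to the left-hand side, differentiate term by term:
  d/dx[x^2] = 2x
  d/dx[y^2] = 2y·y'
  d/dx[-9] = 0

Separating the contributions that come from x directly and those that come through y:
  without y':      2x
  multiplying y':  2y

so (2x) + (2y)·y' = 0, and therefore
  dy/dx = -(2x)/(2y) = -x/y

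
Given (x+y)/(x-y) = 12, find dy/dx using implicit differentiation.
Differentiate both sides with respect to x, treating y as y(x). By the chain rule, any term containing y contributes a factor of y' = dy/dx when we differentiate it.

Move every term to one side and write the relation as F(x, y) = 0. Term by term,
  d/dx[(x + y)/(x - y)] = (y' + 1)/(x - y) + (x + y)(y' - 1)/(x - y)^2
  d/dx[-12] = 0

The pieces without y' make up ∂F/∂x and the coefficient of y' is ∂F/∂y:
  ∂F/∂x = 1/(x - y) - (x + y)/(x - y)^2,
  ∂F/∂y = 1/(x - y) + (x + y)/(x - y)^2.

Since d/dx[F] = ∂F/∂x + (∂F/∂y)·y' = 0, solve for y':
  (∂F/∂y)·y' = -∂F/∂x
  dy/dx = -(∂F/∂x)/(∂F/∂y) = -(1/(x - y) - (x + y)/(x - y)^2)/(1/(x - y) + (x + y)/(x - y)^2)
        = -(-2y/(x - y)^2)/(2x/(x - y)^2) = y/x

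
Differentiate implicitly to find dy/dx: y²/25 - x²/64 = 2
Differentiate the relation implicitly: treat y = y(x) and apply the chain rule, so every y-derivative picks up a y' = dy/dx factor.

With everything moved to the left-hand side, differentiate term by term:
  d/dx[-x^2/64] = -x/32
  d/dx[y^2/25] = 2y·y'/25
  d/dx[-2] = 0

Separating the contributions that come from x directly and those that come through y:
  without y':      -x/32
  multiplying y':  2y/25

so (-x/32) + (2y/25)·y' = 0, and therefore
  dy/dx = -(-x/32)/(2y/25) = 25x/(64y)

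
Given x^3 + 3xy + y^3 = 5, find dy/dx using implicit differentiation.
Differentiate the relation implicitly: treat y = y(x) and apply the chain rule, so every y-derivative picks up a y' = dy/dx factor.

With everything moved to the left-hand side, differentiate term by term:
  d/dx[x^3] = 3x^2
  d/dx[3xy] = 3x·y' + 3y
  d/dx[y^3] = 3y^2·y'
  d/dx[-5] = 0

Separating the contributions that come from x directly and those that come through y:
  without y':      3x^2 + 3y
  multiplying y':  3x + 3y^2

so (3x^2 + 3y) + (3x + 3y^2)·y' = 0, and therefore
  dy/dx = -(3x^2 + 3y)/(3x + 3y^2) = (-x^2 - y)/(x + y^2)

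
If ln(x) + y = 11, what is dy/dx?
Apply d/dx to both sides, remembering that y depends on x. Each occurrence of y therefore brings in a y' = dy/dx via the chain rule.

With F(x, y) equal to the left-hand side minus the right, differentiate F term by term:
  d/dx[y] = y'
  d/dx[ln(x)] = 1/x
  d/dx[-11] = 0
Adding these up, d/dx[F] = 0 becomes
  (1/x) + (1)·y' = 0,
so isolating y',
  dy/dx = -(1/x)/(1) = -1/x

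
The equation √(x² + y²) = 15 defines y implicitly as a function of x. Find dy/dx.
Take d/dx of both sides. Since y is implicitly a function of x, the chain rule attaches a y' = dy/dx factor whenever we differentiate through y.

Set F(x, y) = (left side) − (right side), so the curve is F = 0. Differentiating each term of F:
  d/dx[√(x^2 + y^2)] = (x + y·y')/√(x^2 + y^2)
  d/dx[-15] = 0

Collecting, the y'-free part is the partial derivative in x and the y' coefficient is the partial derivative in y:
  ∂F/∂x = x/√(x^2 + y^2)
  ∂F/∂y = y/√(x^2 + y^2)

so d/dx[F(x, y(x))] = ∂F/∂x + (∂F/∂y)·y' = 0. Rearranging,
  dy/dx = -(∂F/∂x)/(∂F/∂y) = -(x/√(x^2 + y^2))/(y/√(x^2 + y^2)) = -x/y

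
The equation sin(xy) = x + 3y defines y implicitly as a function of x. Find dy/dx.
Differentiate both sides with respect to x, treating y as y(x). By the chain rule, any term containing y contributes a factor of y' = dy/dx when we differentiate it.

Move every term to one side and write the relation as F(x, y) = 0. Term by term,
  d/dx[-x] = -1
  d/dx[-3y] = -3·y'
  d/dx[sin(xy)] = (x·y' + y)·cos(xy)

The pieces without y' make up ∂F/∂x and the coefficient of y' is ∂F/∂y:
  ∂F/∂x = y·cos(xy) - 1,
  ∂F/∂y = x·cos(xy) - 3.

Since d/dx[F] = ∂F/∂x + (∂F/∂y)·y' = 0, solve for y':
  (∂F/∂y)·y' = -∂F/∂x
  dy/dx = -(∂F/∂x)/(∂F/∂y) = -(y·cos(xy) - 1)/(x·cos(xy) - 3) = (-y·cos(xy) + 1)/(x·cos(xy) - 3)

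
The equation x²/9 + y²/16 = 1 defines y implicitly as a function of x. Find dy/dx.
Differentiate the relation implicitly: treat y = y(x) and apply the chain rule, so every y-derivative picks up a y' = dy/dx factor.

With everything moved to the left-hand side, differentiate term by term:
  d/dx[x^2/9] = 2x/9
  d/dx[y^2/16] = y·y'/8
  d/dx[-1] = 0

Separating the contributions that come from x directly and those that come through y:
  without y':      2x/9
  multiplying y':  y/8

so (2x/9) + (y/8)·y' = 0, and therefore
  dy/dx = -(2x/9)/(y/8) = -16x/(9y)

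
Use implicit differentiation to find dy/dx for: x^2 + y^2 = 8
Differentiate the relation implicitly: treat y = y(x) and apply the chain rule, so every y-derivative picks up a y' = dy/dx factor.

With everything moved to the left-hand side, differentiate term by term:
  d/dx[x^2] = 2x
  d/dx[y^2] = 2y·y'
  d/dx[-8] = 0

Separating the contributions that come from x directly and those that come through y:
  without y':      2x
  multiplying y':  2y

so (2x) + (2y)·y' = 0, and therefore
  dy/dx = -(2x)/(2y) = -x/y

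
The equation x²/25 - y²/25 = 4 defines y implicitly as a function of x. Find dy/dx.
Take d/dx of both sides. Since y is implicitly a function of x, the chain rule attaches a y' = dy/dx factor whenever we differentiate through y.

Set F(x, y) = (left side) − (right side), so the curve is F = 0. Differentiating each term of F:
  d/dx[x^2/25] = 2x/25
  d/dx[-y^2/25] = -2y·y'/25
  d/dx[-4] = 0

Collecting, the y'-free part is the partial derivative in x and the y' coefficient is the partial derivative in y:
  ∂F/∂x = 2x/25
  ∂F/∂y = -2y/25

so d/dx[F(x, y(x))] = ∂F/∂x + (∂F/∂y)·y' = 0. Rearranging,
  dy/dx = -(∂F/∂x)/(∂F/∂y) = -(2x/25)/(-2y/25) = x/y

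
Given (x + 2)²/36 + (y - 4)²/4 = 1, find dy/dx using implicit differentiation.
Differentiate both sides with respect to x, treating y as y(x). By the chain rule, any term containing y contributes a factor of y' = dy/dx when we differentiate it.

Move every term to one side and write the relation as F(x, y) = 0. Term by term,
  d/dx[(x + 2)^2/36] = x/18 + 1/9
  d/dx[(y - 4)^2/4] = y'(y - 4)/2
  d/dx[-1] = 0

The pieces without y' make up ∂F/∂x and the coefficient of y' is ∂F/∂y:
  ∂F/∂x = x/18 + 1/9,
  ∂F/∂y = y/2 - 2.

Since d/dx[F] = ∂F/∂x + (∂F/∂y)·y' = 0, solve for y':
  (∂F/∂y)·y' = -∂F/∂x
  dy/dx = -(∂F/∂x)/(∂F/∂y) = -(x/18 + 1/9)/(y/2 - 2)
        = -((x + 2)/18)/((y - 4)/2) = (-x - 2)/(9(y - 4))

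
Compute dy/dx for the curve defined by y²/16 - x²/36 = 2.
Differentiate the relation implicitly: treat y = y(x) and apply the chain rule, so every y-derivative picks up a y' = dy/dx factor.

With everything moved to the left-hand side, differentiate term by term:
  d/dx[-x^2/36] = -x/18
  d/dx[y^2/16] = y·y'/8
  d/dx[-2] = 0

Separating the contributions that come from x directly and those that come through y:
  without y':      -x/18
  multiplying y':  y/8

so (-x/18) + (y/8)·y' = 0, and therefore
  dy/dx = -(-x/18)/(y/8) = 4x/(9y)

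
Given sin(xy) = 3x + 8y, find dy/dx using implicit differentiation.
Take d/dx of both sides. Since y is implicitly a function of x, the chain rule attaches a y' = dy/dx factor whenever we differentiate through y.

Set F(x, y) = (left side) − (right side), so the curve is F = 0. Differentiating each term of F:
  d/dx[-3x] = -3
  d/dx[-8y] = -8·y'
  d/dx[sin(xy)] = (x·y' + y)·cos(xy)

Collecting, the y'-free part is the partial derivative in x and the y' coefficient is the partial derivative in y:
  ∂F/∂x = y·cos(xy) - 3
  ∂F/∂y = x·cos(xy) - 8

so d/dx[F(x, y(x))] = ∂F/∂x + (∂F/∂y)·y' = 0. Rearranging,
  dy/dx = -(∂F/∂x)/(∂F/∂y) = -(y·cos(xy) - 3)/(x·cos(xy) - 8) = (-y·cos(xy) + 3)/(x·cos(xy) - 8)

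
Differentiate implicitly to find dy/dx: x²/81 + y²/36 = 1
Differentiate the relation implicitly: treat y = y(x) and apply the chain rule, so every y-derivative picks up a y' = dy/dx factor.

With everything moved to the left-hand side, differentiate term by term:
  d/dx[x^2/81] = 2x/81
  d/dx[y^2/36] = y·y'/18
  d/dx[-1] = 0

Separating the contributions that come from x directly and those that come through y:
  without y':      2x/81
  multiplying y':  y/18

so (2x/81) + (y/18)·y' = 0, and therefore
  dy/dx = -(2x/81)/(y/18) = -4x/(9y)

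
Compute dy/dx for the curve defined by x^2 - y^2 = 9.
Take d/dx of both sides. Since y is implicitly a function of x, the chain rule attaches a y' = dy/dx factor whenever we differentiate through y.

Set F(x, y) = (left side) − (right side), so the curve is F = 0. Differentiating each term of F:
  d/dx[x^2] = 2x
  d/dx[-y^2] = -2y·y'
  d/dx[-9] = 0

Collecting, the y'-free part is the partial derivative in x and the y' coefficient is the partial derivative in y:
  ∂F/∂x = 2x
  ∂F/∂y = -2y

so d/dx[F(x, y(x))] = ∂F/∂x + (∂F/∂y)·y' = 0. Rearranging,
  dy/dx = -(∂F/∂x)/(∂F/∂y) = -(2x)/(-2y) = x/y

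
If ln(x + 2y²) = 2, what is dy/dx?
Take d/dx of both sides. Since y is implicitly a function of x, the chain rule attaches a y' = dy/dx factor whenever we differentiate through y.

Set F(x, y) = (left side) − (right side), so the curve is F = 0. Differentiating each term of F:
  d/dx[ln(x + 2y^2)] = (4y·y' + 1)/(x + 2y^2)
  d/dx[-2] = 0

Collecting, the y'-free part is the partial derivative in x and the y' coefficient is the partial derivative in y:
  ∂F/∂x = 1/(x + 2y^2)
  ∂F/∂y = 4y/(x + 2y^2)

so d/dx[F(x, y(x))] = ∂F/∂x + (∂F/∂y)·y' = 0. Rearranging,
  dy/dx = -(∂F/∂x)/(∂F/∂y) = -(1/(x + 2y^2))/(4y/(x + 2y^2)) = -1/(4y)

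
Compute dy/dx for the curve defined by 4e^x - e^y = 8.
Apply d/dx to both sides, remembering that y depends on x. Each occurrence of y therefore brings in a y' = dy/dx via the chain rule.

With F(x, y) equal to the left-hand side minus the right, differentiate F term by term:
  d/dx[4e^(x)] = 4e^(x)
  d/dx[-e^(y)] = -y'·e^(y)
  d/dx[-8] = 0
Adding these up, d/dx[F] = 0 becomes
  (4e^(x)) + (-e^(y))·y' = 0,
so isolating y',
  dy/dx = -(4e^(x))/(-e^(y)) = 4e^(x - y)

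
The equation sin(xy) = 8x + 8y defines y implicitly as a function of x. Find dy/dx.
Apply d/dx to both sides, remembering that y depends on x. Each occurrence of y therefore brings in a y' = dy/dx via the chain rule.

With F(x, y) equal to the left-hand side minus the right, differentiate F term by term:
  d/dx[-8x] = -8
  d/dx[-8y] = -8·y'
  d/dx[sin(xy)] = (x·y' + y)·cos(xy)
Adding these up, d/dx[F] = 0 becomes
  (y·cos(xy) - 8) + (x·cos(xy) - 8)·y' = 0,
so isolating y',
  dy/dx = -(y·cos(xy) - 8)/(x·cos(xy) - 8) = (-y·cos(xy) + 8)/(x·cos(xy) - 8)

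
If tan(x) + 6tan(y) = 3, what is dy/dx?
Apply d/dx to both sides, remembering that y depends on x. Each occurrence of y therefore brings in a y' = dy/dx via the chain rule.

With F(x, y) equal to the left-hand side minus the right, differentiate F term by term:
  d/dx[tan(x)] = tan(x)^2 + 1
  d/dx[6tan(y)] = 6·y'(tan(y)^2 + 1)
  d/dx[-3] = 0
Adding these up, d/dx[F] = 0 becomes
  (tan(x)^2 + 1) + (6tan(y)^2 + 6)·y' = 0,
so isolating y',
  dy/dx = -(tan(x)^2 + 1)/(6tan(y)^2 + 6) = -cos(y)^2/(6cos(x)^2)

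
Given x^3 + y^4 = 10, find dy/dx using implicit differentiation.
Differentiate the relation implicitly: treat y = y(x) and apply the chain rule, so every y-derivative picks up a y' = dy/dx factor.

With everything moved to the left-hand side, differentiate term by term:
  d/dx[x^3] = 3x^2
  d/dx[y^4] = 4y^3·y'
  d/dx[-10] = 0

Separating the contributions that come from x directly and those that come through y:
  without y':      3x^2
  multiplying y':  4y^3

so (3x^2) + (4y^3)·y' = 0, and therefore
  dy/dx = -(3x^2)/(4y^3) = -3x^2/(4y^3)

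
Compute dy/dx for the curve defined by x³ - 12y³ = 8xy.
Apply d/dx to both sides, remembering that y depends on x. Each occurrence of y therefore brings in a y' = dy/dx via the chain rule.

With F(x, y) equal to the left-hand side minus the right, differentiate F term by term:
  d/dx[x^3] = 3x^2
  d/dx[-8xy] = -8x·y' - 8y
  d/dx[-12y^3] = -36y^2·y'
Adding these up, d/dx[F] = 0 becomes
  (3x^2 - 8y) + (-8x - 36y^2)·y' = 0,
so isolating y',
  dy/dx = -(3x^2 - 8y)/(-8x - 36y^2) = (3x^2 - 8y)/(4(2x + 9y^2))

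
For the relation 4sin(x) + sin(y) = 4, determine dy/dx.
Differentiate the relation implicitly: treat y = y(x) and apply the chain rule, so every y-derivative picks up a y' = dy/dx factor.

With everything moved to the left-hand side, differentiate term by term:
  d/dx[4sin(x)] = 4cos(x)
  d/dx[sin(y)] = y'·cos(y)
  d/dx[-4] = 0

Separating the contributions that come from x directly and those that come through y:
  without y':      4cos(x)
  multiplying y':  cos(y)

so (4cos(x)) + (cos(y))·y' = 0, and therefore
  dy/dx = -(4cos(x))/(cos(y)) = -4cos(x)/cos(y)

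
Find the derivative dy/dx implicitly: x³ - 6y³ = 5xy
Apply d/dx to both sides, remembering that y depends on x. Each occurrence of y therefore brings in a y' = dy/dx via the chain rule.

With F(x, y) equal to the left-hand side minus the right, differentiate F term by term:
  d/dx[x^3] = 3x^2
  d/dx[-5xy] = -5x·y' - 5y
  d/dx[-6y^3] = -18y^2·y'
Adding these up, d/dx[F] = 0 becomes
  (3x^2 - 5y) + (-5x - 18y^2)·y' = 0,
so isolating y',
  dy/dx = -(3x^2 - 5y)/(-5x - 18y^2) = (3x^2 - 5y)/(5x + 18y^2)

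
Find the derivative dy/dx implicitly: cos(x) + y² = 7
Differentiate both sides with respect to x, treating y as y(x). By the chain rule, any term containing y contributes a factor of y' = dy/dx when we differentiate it.

Move every term to one side and write the relation as F(x, y) = 0. Term by term,
  d/dx[y^2] = 2y·y'
  d/dx[cos(x)] = -sin(x)
  d/dx[-7] = 0

The pieces without y' make up ∂F/∂x and the coefficient of y' is ∂F/∂y:
  ∂F/∂x = -sin(x),
  ∂F/∂y = 2y.

Since d/dx[F] = ∂F/∂x + (∂F/∂y)·y' = 0, solve for y':
  (∂F/∂y)·y' = -∂F/∂x
  dy/dx = -(∂F/∂x)/(∂F/∂y) = -(-sin(x))/(2y) = sin(x)/(2y)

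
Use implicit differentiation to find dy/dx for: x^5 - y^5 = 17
Differentiate both sides with respect to x, treating y as y(x). By the chain rule, any term containing y contributes a factor of y' = dy/dx when we differentiate it.

Move every term to one side and write the relation as F(x, y) = 0. Term by term,
  d/dx[x^5] = 5x^4
  d/dx[-y^5] = -5y^4·y'
  d/dx[-17] = 0

The pieces without y' make up ∂F/∂x and the coefficient of y' is ∂F/∂y:
  ∂F/∂x = 5x^4,
  ∂F/∂y = -5y^4.

Since d/dx[F] = ∂F/∂x + (∂F/∂y)·y' = 0, solve for y':
  (∂F/∂y)·y' = -∂F/∂x
  dy/dx = -(∂F/∂x)/(∂F/∂y) = -(5x^4)/(-5y^4) = x^4/y^4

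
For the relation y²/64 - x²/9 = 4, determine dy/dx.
Differentiate both sides with respect to x, treating y as y(x). By the chain rule, any term containing y contributes a factor of y' = dy/dx when we differentiate it.

Move every term to one side and write the relation as F(x, y) = 0. Term by term,
  d/dx[-x^2/9] = -2x/9
  d/dx[y^2/64] = y·y'/32
  d/dx[-4] = 0

The pieces without y' make up ∂F/∂x and the coefficient of y' is ∂F/∂y:
  ∂F/∂x = -2x/9,
  ∂F/∂y = y/32.

Since d/dx[F] = ∂F/∂x + (∂F/∂y)·y' = 0, solve for y':
  (∂F/∂y)·y' = -∂F/∂x
  dy/dx = -(∂F/∂x)/(∂F/∂y) = -(-2x/9)/(y/32) = 64x/(9y)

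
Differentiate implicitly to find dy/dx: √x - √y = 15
Differentiate both sides with respect to x, treating y as y(x). By the chain rule, any term containing y contributes a factor of y' = dy/dx when we differentiate it.

Move every term to one side and write the relation as F(x, y) = 0. Term by term,
  d/dx[√(x)] = 1/(2√(x))
  d/dx[-√(y)] = -y'/(2√(y))
  d/dx[-15] = 0

The pieces without y' make up ∂F/∂x and the coefficient of y' is ∂F/∂y:
  ∂F/∂x = 1/(2√(x)),
  ∂F/∂y = -1/(2√(y)).

Since d/dx[F] = ∂F/∂x + (∂F/∂y)·y' = 0, solve for y':
  (∂F/∂y)·y' = -∂F/∂x
  dy/dx = -(∂F/∂x)/(∂F/∂y) = -(1/(2√(x)))/(-1/(2√(y))) = √(y)/√(x)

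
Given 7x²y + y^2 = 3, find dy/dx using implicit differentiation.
Differentiate both sides with respect to x, treating y as y(x). By the chain rule, any term containing y contributes a factor of y' = dy/dx when we differentiate it.

Move every term to one side and write the relation as F(x, y) = 0. Term by term,
  d/dx[7x^2y] = 7x^2·y' + 14xy
  d/dx[y^2] = 2y·y'
  d/dx[-3] = 0

The pieces without y' make up ∂F/∂x and the coefficient of y' is ∂F/∂y:
  ∂F/∂x = 14xy,
  ∂F/∂y = 7x^2 + 2y.

Since d/dx[F] = ∂F/∂x + (∂F/∂y)·y' = 0, solve for y':
  (∂F/∂y)·y' = -∂F/∂x
  dy/dx = -(∂F/∂x)/(∂F/∂y) = -(14xy)/(7x^2 + 2y) = -14xy/(7x^2 + 2y)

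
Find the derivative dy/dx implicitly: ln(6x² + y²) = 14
Apply d/dx to both sides, remembering that y depends on x. Each occurrence of y therefore brings in a y' = dy/dx via the chain rule.

With F(x, y) equal to the left-hand side minus the right, differentiate F term by term:
  d/dx[ln(6x^2 + y^2)] = (12x + 2y·y')/(6x^2 + y^2)
  d/dx[-14] = 0
Adding these up, d/dx[F] = 0 becomes
  (12x/(6x^2 + y^2)) + (2y/(6x^2 + y^2))·y' = 0,
so isolating y',
  dy/dx = -(12x/(6x^2 + y^2))/(2y/(6x^2 + y^2)) = -6x/y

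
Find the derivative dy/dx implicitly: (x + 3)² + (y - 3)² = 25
Apply d/dx to both sides, remembering that y depends on x. Each occurrence of y therefore brings in a y' = dy/dx via the chain rule.

With F(x, y) equal to the left-hand side minus the right, differentiate F term by term:
  d/dx[(x + 3)^2] = 2x + 6
  d/dx[(y - 3)^2] = 2·y'(y - 3)
  d/dx[-25] = 0
Adding these up, d/dx[F] = 0 becomes
  (2x + 6) + (2y - 6)·y' = 0,
so isolating y',
  dy/dx = -(2x + 6)/(2y - 6) = (-x - 3)/(y - 3)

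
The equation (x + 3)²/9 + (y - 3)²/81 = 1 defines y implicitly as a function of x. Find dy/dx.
Apply d/dx to both sides, remembering that y depends on x. Each occurrence of y therefore brings in a y' = dy/dx via the chain rule.

With F(x, y) equal to the left-hand side minus the right, differentiate F term by term:
  d/dx[(x + 3)^2/9] = 2x/9 + 2/3
  d/dx[(y - 3)^2/81] = 2·y'(y - 3)/81
  d/dx[-1] = 0
Adding these up, d/dx[F] = 0 becomes
  (2x/9 + 2/3) + (2y/81 - 2/27)·y' = 0,
so isolating y',
  dy/dx = -(2x/9 + 2/3)/(2y/81 - 2/27)
        = -(2(x + 3)/9)/(2(y - 3)/81) = 9(-x - 3)/(y - 3)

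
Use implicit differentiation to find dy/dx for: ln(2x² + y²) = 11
Differentiate both sides with respect to x, treating y as y(x). By the chain rule, any term containing y contributes a factor of y' = dy/dx when we differentiate it.

Move every term to one side and write the relation as F(x, y) = 0. Term by term,
  d/dx[ln(2x^2 + y^2)] = (4x + 2y·y')/(2x^2 + y^2)
  d/dx[-11] = 0

The pieces without y' make up ∂F/∂x and the coefficient of y' is ∂F/∂y:
  ∂F/∂x = 4x/(2x^2 + y^2),
  ∂F/∂y = 2y/(2x^2 + y^2).

Since d/dx[F] = ∂F/∂x + (∂F/∂y)·y' = 0, solve for y':
  (∂F/∂y)·y' = -∂F/∂x
  dy/dx = -(∂F/∂x)/(∂F/∂y) = -(4x/(2x^2 + y^2))/(2y/(2x^2 + y^2)) = -2x/y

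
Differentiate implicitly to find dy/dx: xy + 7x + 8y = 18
Apply d/dx to both sides, remembering that y depends on x. Each occurrence of y therefore brings in a y' = dy/dx via the chain rule.

With F(x, y) equal to the left-hand side minus the right, differentiate F term by term:
  d/dx[xy] = x·y' + y
  d/dx[7x] = 7
  d/dx[8y] = 8·y'
  d/dx[-18] = 0
Adding these up, d/dx[F] = 0 becomes
  (y + 7) + (x + 8)·y' = 0,
so isolating y',
  dy/dx = -(y + 7)/(x + 8) = (-y - 7)/(x + 8)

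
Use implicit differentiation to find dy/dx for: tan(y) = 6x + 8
Apply d/dx to both sides, remembering that y depends on x. Each occurrence of y therefore brings in a y' = dy/dx via the chain rule.

With F(x, y) equal to the left-hand side minus the right, differentiate F term by term:
  d/dx[-6x] = -6
  d/dx[tan(y)] = y'(tan(y)^2 + 1)
  d/dx[-8] = 0
Adding these up, d/dx[F] = 0 becomes
  (-6) + (tan(y)^2 + 1)·y' = 0,
so isolating y',
  dy/dx = -(-6)/(tan(y)^2 + 1) = 6cos(y)^2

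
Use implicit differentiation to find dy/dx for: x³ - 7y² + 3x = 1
Differentiate both sides with respect to x, treating y as y(x). By the chain rule, any term containing y contributes a factor of y' = dy/dx when we differentiate it.

Move every term to one side and write the relation as F(x, y) = 0. Term by term,
  d/dx[x^3] = 3x^2
  d/dx[3x] = 3
  d/dx[-7y^2] = -14y·y'
  d/dx[-1] = 0

The pieces without y' make up ∂F/∂x and the coefficient of y' is ∂F/∂y:
  ∂F/∂x = 3x^2 + 3,
  ∂F/∂y = -14y.

Since d/dx[F] = ∂F/∂x + (∂F/∂y)·y' = 0, solve for y':
  (∂F/∂y)·y' = -∂F/∂x
  dy/dx = -(∂F/∂x)/(∂F/∂y) = -(3x^2 + 3)/(-14y) = 3(x^2 + 1)/(14y)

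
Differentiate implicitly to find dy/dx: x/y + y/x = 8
Differentiate both sides with respect to x, treating y as y(x). By the chain rule, any term containing y contributes a factor of y' = dy/dx when we differentiate it.

Move every term to one side and write the relation as F(x, y) = 0. Term by term,
  d/dx[x/y] = -x·y'/y^2 + 1/y
  d/dx[y/x] = y'/x - y/x^2
  d/dx[-8] = 0

The pieces without y' make up ∂F/∂x and the coefficient of y' is ∂F/∂y:
  ∂F/∂x = 1/y - y/x^2,
  ∂F/∂y = -x/y^2 + 1/x.

Since d/dx[F] = ∂F/∂x + (∂F/∂y)·y' = 0, solve for y':
  (∂F/∂y)·y' = -∂F/∂x
  dy/dx = -(∂F/∂x)/(∂F/∂y) = -(1/y - y/x^2)/(-x/y^2 + 1/x)
        = -((x - y)(x + y)/(x^2y))/(-(x - y)(x + y)/(xy^2)) = y/x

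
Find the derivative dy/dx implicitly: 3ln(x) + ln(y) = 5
Take d/dx of both sides. Since y is implicitly a function of x, the chain rule attaches a y' = dy/dx factor whenever we differentiate through y.

Set F(x, y) = (left side) − (right side), so the curve is F = 0. Differentiating each term of F:
  d/dx[3ln(x)] = 3/x
  d/dx[ln(y)] = y'/y
  d/dx[-5] = 0

Collecting, the y'-free part is the partial derivative in x and the y' coefficient is the partial derivative in y:
  ∂F/∂x = 3/x
  ∂F/∂y = 1/y

so d/dx[F(x, y(x))] = ∂F/∂x + (∂F/∂y)·y' = 0. Rearranging,
  dy/dx = -(∂F/∂x)/(∂F/∂y) = -(3/x)/(1/y) = -3y/x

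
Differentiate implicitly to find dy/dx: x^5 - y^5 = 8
Differentiate both sides with respect to x, treating y as y(x). By the chain rule, any term containing y contributes a factor of y' = dy/dx when we differentiate it.

Move every term to one side and write the relation as F(x, y) = 0. Term by term,
  d/dx[x^5] = 5x^4
  d/dx[-y^5] = -5y^4·y'
  d/dx[-8] = 0

The pieces without y' make up ∂F/∂x and the coefficient of y' is ∂F/∂y:
  ∂F/∂x = 5x^4,
  ∂F/∂y = -5y^4.

Since d/dx[F] = ∂F/∂x + (∂F/∂y)·y' = 0, solve for y':
  (∂F/∂y)·y' = -∂F/∂x
  dy/dx = -(∂F/∂x)/(∂F/∂y) = -(5x^4)/(-5y^4) = x^4/y^4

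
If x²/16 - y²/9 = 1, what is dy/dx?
Apply d/dx to both sides, remembering that y depends on x. Each occurrence of y therefore brings in a y' = dy/dx via the chain rule.

With F(x, y) equal to the left-hand side minus the right, differentiate F term by term:
  d/dx[x^2/16] = x/8
  d/dx[-y^2/9] = -2y·y'/9
  d/dx[-1] = 0
Adding these up, d/dx[F] = 0 becomes
  (x/8) + (-2y/9)·y' = 0,
so isolating y',
  dy/dx = -(x/8)/(-2y/9) = 9x/(16y)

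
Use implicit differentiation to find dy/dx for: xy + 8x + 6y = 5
Differentiate the relation implicitly: treat y = y(x) and apply the chain rule, so every y-derivative picks up a y' = dy/dx factor.

With everything moved to the left-hand side, differentiate term by term:
  d/dx[xy] = x·y' + y
  d/dx[8x] = 8
  d/dx[6y] = 6·y'
  d/dx[-5] = 0

Separating the contributions that come from x directly and those that come through y:
  without y':      y + 8
  multiplying y':  x + 6

so (y + 8) + (x + 6)·y' = 0, and therefore
  dy/dx = -(y + 8)/(x + 6) = (-y - 8)/(x + 6)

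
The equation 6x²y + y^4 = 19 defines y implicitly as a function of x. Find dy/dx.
Differentiate both sides with respect to x, treating y as y(x). By the chain rule, any term containing y contributes a factor of y' = dy/dx when we differentiate it.

Move every term to one side and write the relation as F(x, y) = 0. Term by term,
  d/dx[6x^2y] = 6x^2·y' + 12xy
  d/dx[y^4] = 4y^3·y'
  d/dx[-19] = 0

The pieces without y' make up ∂F/∂x and the coefficient of y' is ∂F/∂y:
  ∂F/∂x = 12xy,
  ∂F/∂y = 6x^2 + 4y^3.

Since d/dx[F] = ∂F/∂x + (∂F/∂y)·y' = 0, solve for y':
  (∂F/∂y)·y' = -∂F/∂x
  dy/dx = -(∂F/∂x)/(∂F/∂y) = -(12xy)/(6x^2 + 4y^3) = -6xy/(3x^2 + 2y^3)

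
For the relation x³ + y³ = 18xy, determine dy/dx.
Apply d/dx to both sides, remembering that y depends on x. Each occurrence of y therefore brings in a y' = dy/dx via the chain rule.

With F(x, y) equal to the left-hand side minus the right, differentiate F term by term:
  d/dx[x^3] = 3x^2
  d/dx[-18xy] = -18x·y' - 18y
  d/dx[y^3] = 3y^2·y'
Adding these up, d/dx[F] = 0 becomes
  (3x^2 - 18y) + (-18x + 3y^2)·y' = 0,
so isolating y',
  dy/dx = -(3x^2 - 18y)/(-18x + 3y^2) = (x^2 - 6y)/(6x - y^2)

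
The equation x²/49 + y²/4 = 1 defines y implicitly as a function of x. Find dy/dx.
Differentiate the relation implicitly: treat y = y(x) and apply the chain rule, so every y-derivative picks up a y' = dy/dx factor.

With everything moved to the left-hand side, differentiate term by term:
  d/dx[x^2/49] = 2x/49
  d/dx[y^2/4] = y·y'/2
  d/dx[-1] = 0

Separating the contributions that come from x directly and those that come through y:
  without y':      2x/49
  multiplying y':  y/2

so (2x/49) + (y/2)·y' = 0, and therefore
  dy/dx = -(2x/49)/(y/2) = -4x/(49y)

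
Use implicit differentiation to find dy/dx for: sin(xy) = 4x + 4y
Apply d/dx to both sides, remembering that y depends on x. Each occurrence of y therefore brings in a y' = dy/dx via the chain rule.

With F(x, y) equal to the left-hand side minus the right, differentiate F term by term:
  d/dx[-4x] = -4
  d/dx[-4y] = -4·y'
  d/dx[sin(xy)] = (x·y' + y)·cos(xy)
Adding these up, d/dx[F] = 0 becomes
  (y·cos(xy) - 4) + (x·cos(xy) - 4)·y' = 0,
so isolating y',
  dy/dx = -(y·cos(xy) - 4)/(x·cos(xy) - 4) = (-y·cos(xy) + 4)/(x·cos(xy) - 4)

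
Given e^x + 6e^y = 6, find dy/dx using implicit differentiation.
Differentiate the relation implicitly: treat y = y(x) and apply the chain rule, so every y-derivative picks up a y' = dy/dx factor.

With everything moved to the left-hand side, differentiate term by term:
  d/dx[e^(x)] = e^(x)
  d/dx[6e^(y)] = 6·y'·e^(y)
  d/dx[-6] = 0

Separating the contributions that come from x directly and those that come through y:
  without y':      e^(x)
  multiplying y':  6e^(y)

so (e^(x)) + (6e^(y))·y' = 0, and therefore
  dy/dx = -(e^(x))/(6e^(y)) = -e^(x - y)/6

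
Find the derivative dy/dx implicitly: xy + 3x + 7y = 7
Differentiate both sides with respect to x, treating y as y(x). By the chain rule, any term containing y contributes a factor of y' = dy/dx when we differentiate it.

Move every term to one side and write the relation as F(x, y) = 0. Term by term,
  d/dx[xy] = x·y' + y
  d/dx[3x] = 3
  d/dx[7y] = 7·y'
  d/dx[-7] = 0

The pieces without y' make up ∂F/∂x and the coefficient of y' is ∂F/∂y:
  ∂F/∂x = y + 3,
  ∂F/∂y = x + 7.

Since d/dx[F] = ∂F/∂x + (∂F/∂y)·y' = 0, solve for y':
  (∂F/∂y)·y' = -∂F/∂x
  dy/dx = -(∂F/∂x)/(∂F/∂y) = -(y + 3)/(x + 7) = (-y - 3)/(x + 7)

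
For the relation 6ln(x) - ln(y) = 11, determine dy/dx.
Differentiate the relation implicitly: treat y = y(x) and apply the chain rule, so every y-derivative picks up a y' = dy/dx factor.

With everything moved to the left-hand side, differentiate term by term:
  d/dx[6ln(x)] = 6/x
  d/dx[-ln(y)] = -y'/y
  d/dx[-11] = 0

Separating the contributions that come from x directly and those that come through y:
  without y':      6/x
  multiplying y':  -1/y

so (6/x) + (-1/y)·y' = 0, and therefore
  dy/dx = -(6/x)/(-1/y) = 6y/x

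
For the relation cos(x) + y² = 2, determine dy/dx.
Differentiate the relation implicitly: treat y = y(x) and apply the chain rule, so every y-derivative picks up a y' = dy/dx factor.

With everything moved to the left-hand side, differentiate term by term:
  d/dx[y^2] = 2y·y'
  d/dx[cos(x)] = -sin(x)
  d/dx[-2] = 0

Separating the contributions that come from x directly and those that come through y:
  without y':      -sin(x)
  multiplying y':  2y

so (-sin(x)) + (2y)·y' = 0, and therefore
  dy/dx = -(-sin(x))/(2y) = sin(x)/(2y)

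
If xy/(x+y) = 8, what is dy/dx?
Differentiate the relation implicitly: treat y = y(x) and apply the chain rule, so every y-derivative picks up a y' = dy/dx factor.

With everything moved to the left-hand side, differentiate term by term:
  d/dx[xy/(x + y)] = xy(-y' - 1)/(x + y)^2 + x·y'/(x + y) + y/(x + y)
  d/dx[-8] = 0

Separating the contributions that come from x directly and those that come through y:
  without y':      -xy/(x + y)^2 + y/(x + y)
  multiplying y':  -xy/(x + y)^2 + x/(x + y)

so (-xy/(x + y)^2 + y/(x + y)) + (-xy/(x + y)^2 + x/(x + y))·y' = 0, and therefore
  dy/dx = -(-xy/(x + y)^2 + y/(x + y))/(-xy/(x + y)^2 + x/(x + y))
        = -(y^2/(x + y)^2)/(x^2/(x + y)^2) = -y^2/x^2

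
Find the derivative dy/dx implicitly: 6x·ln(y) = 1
Apply d/dx to both sides, remembering that y depends on x. Each occurrence of y therefore brings in a y' = dy/dx via the chain rule.

With F(x, y) equal to the left-hand side minus the right, differentiate F term by term:
  d/dx[6x·ln(y)] = 6x·y'/y + 6ln(y)
  d/dx[-1] = 0
Adding these up, d/dx[F] = 0 becomes
  (6ln(y)) + (6x/y)·y' = 0,
so isolating y',
  dy/dx = -(6ln(y))/(6x/y) = -y·ln(y)/x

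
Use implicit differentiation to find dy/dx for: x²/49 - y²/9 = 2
Differentiate both sides with respect to x, treating y as y(x). By the chain rule, any term containing y contributes a factor of y' = dy/dx when we differentiate it.

Move every term to one side and write the relation as F(x, y) = 0. Term by term,
  d/dx[x^2/49] = 2x/49
  d/dx[-y^2/9] = -2y·y'/9
  d/dx[-2] = 0

The pieces without y' make up ∂F/∂x and the coefficient of y' is ∂F/∂y:
  ∂F/∂x = 2x/49,
  ∂F/∂y = -2y/9.

Since d/dx[F] = ∂F/∂x + (∂F/∂y)·y' = 0, solve for y':
  (∂F/∂y)·y' = -∂F/∂x
  dy/dx = -(∂F/∂x)/(∂F/∂y) = -(2x/49)/(-2y/9) = 9x/(49y)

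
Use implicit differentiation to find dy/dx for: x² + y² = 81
Apply d/dx to both sides, remembering that y depends on x. Each occurrence of y therefore brings in a y' = dy/dx via the chain rule.

With F(x, y) equal to the left-hand side minus the right, differentiate F term by term:
  d/dx[x^2] = 2x
  d/dx[y^2] = 2y·y'
  d/dx[-81] = 0
Adding these up, d/dx[F] = 0 becomes
  (2x) + (2y)·y' = 0,
so isolating y',
  dy/dx = -(2x)/(2y) = -x/y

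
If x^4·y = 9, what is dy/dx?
Take d/dx of both sides. Since y is implicitly a function of x, the chain rule attaches a y' = dy/dx factor whenever we differentiate through y.

Set F(x, y) = (left side) − (right side), so the curve is F = 0. Differentiating each term of F:
  d/dx[x^4y] = x^4·y' + 4x^3y
  d/dx[-9] = 0

Collecting, the y'-free part is the partial derivative in x and the y' coefficient is the partial derivative in y:
  ∂F/∂x = 4x^3y
  ∂F/∂y = x^4

so d/dx[F(x, y(x))] = ∂F/∂x + (∂F/∂y)·y' = 0. Rearranging,
  dy/dx = -(∂F/∂x)/(∂F/∂y) = -(4x^3y)/(x^4) = -4y/x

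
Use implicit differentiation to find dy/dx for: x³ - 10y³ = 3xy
Differentiate the relation implicitly: treat y = y(x) and apply the chain rule, so every y-derivative picks up a y' = dy/dx factor.

With everything moved to the left-hand side, differentiate term by term:
  d/dx[x^3] = 3x^2
  d/dx[-3xy] = -3x·y' - 3y
  d/dx[-10y^3] = -30y^2·y'

Separating the contributions that come from x directly and those that come through y:
  without y':      3x^2 - 3y
  multiplying y':  -3x - 30y^2

so (3x^2 - 3y) + (-3x - 30y^2)·y' = 0, and therefore
  dy/dx = -(3x^2 - 3y)/(-3x - 30y^2) = (x^2 - y)/(x + 10y^2)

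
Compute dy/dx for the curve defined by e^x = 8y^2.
Take d/dx of both sides. Since y is implicitly a function of x, the chain rule attaches a y' = dy/dx factor whenever we differentiate through y.

Set F(x, y) = (left side) − (right side), so the curve is F = 0. Differentiating each term of F:
  d/dx[-8y^2] = -16y·y'
  d/dx[e^(x)] = e^(x)

Collecting, the y'-free part is the partial derivative in x and the y' coefficient is the partial derivative in y:
  ∂F/∂x = e^(x)
  ∂F/∂y = -16y

so d/dx[F(x, y(x))] = ∂F/∂x + (∂F/∂y)·y' = 0. Rearranging,
  dy/dx = -(∂F/∂x)/(∂F/∂y) = -(e^(x))/(-16y) = e^(x)/(16y)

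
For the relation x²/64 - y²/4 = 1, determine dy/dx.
Take d/dx of both sides. Since y is implicitly a function of x, the chain rule attaches a y' = dy/dx factor whenever we differentiate through y.

Set F(x, y) = (left side) − (right side), so the curve is F = 0. Differentiating each term of F:
  d/dx[x^2/64] = x/32
  d/dx[-y^2/4] = -y·y'/2
  d/dx[-1] = 0

Collecting, the y'-free part is the partial derivative in x and the y' coefficient is the partial derivative in y:
  ∂F/∂x = x/32
  ∂F/∂y = -y/2

so d/dx[F(x, y(x))] = ∂F/∂x + (∂F/∂y)·y' = 0. Rearranging,
  dy/dx = -(∂F/∂x)/(∂F/∂y) = -(x/32)/(-y/2) = x/(16y)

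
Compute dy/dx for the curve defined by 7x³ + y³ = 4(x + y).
Apply d/dx to both sides, remembering that y depends on x. Each occurrence of y therefore brings in a y' = dy/dx via the chain rule.

With F(x, y) equal to the left-hand side minus the right, differentiate F term by term:
  d/dx[7x^3] = 21x^2
  d/dx[-4x] = -4
  d/dx[y^3] = 3y^2·y'
  d/dx[-4y] = -4·y'
Adding these up, d/dx[F] = 0 becomes
  (21x^2 - 4) + (3y^2 - 4)·y' = 0,
so isolating y',
  dy/dx = -(21x^2 - 4)/(3y^2 - 4) = (4 - 21x^2)/(3y^2 - 4)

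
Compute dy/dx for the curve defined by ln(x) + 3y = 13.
Take d/dx of both sides. Since y is implicitly a function of x, the chain rule attaches a y' = dy/dx factor whenever we differentiate through y.

Set F(x, y) = (left side) − (right side), so the curve is F = 0. Differentiating each term of F:
  d/dx[3y] = 3·y'
  d/dx[ln(x)] = 1/x
  d/dx[-13] = 0

Collecting, the y'-free part is the partial derivative in x and the y' coefficient is the partial derivative in y:
  ∂F/∂x = 1/x
  ∂F/∂y = 3

so d/dx[F(x, y(x))] = ∂F/∂x + (∂F/∂y)·y' = 0. Rearranging,
  dy/dx = -(∂F/∂x)/(∂F/∂y) = -(1/x)/(3) = -1/(3x)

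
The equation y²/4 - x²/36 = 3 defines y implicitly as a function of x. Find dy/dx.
Take d/dx of both sides. Since y is implicitly a function of x, the chain rule attaches a y' = dy/dx factor whenever we differentiate through y.

Set F(x, y) = (left side) − (right side), so the curve is F = 0. Differentiating each term of F:
  d/dx[-x^2/36] = -x/18
  d/dx[y^2/4] = y·y'/2
  d/dx[-3] = 0

Collecting, the y'-free part is the partial derivative in x and the y' coefficient is the partial derivative in y:
  ∂F/∂x = -x/18
  ∂F/∂y = y/2

so d/dx[F(x, y(x))] = ∂F/∂x + (∂F/∂y)·y' = 0. Rearranging,
  dy/dx = -(∂F/∂x)/(∂F/∂y) = -(-x/18)/(y/2) = x/(9y)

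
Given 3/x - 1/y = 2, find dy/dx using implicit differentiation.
Apply d/dx to both sides, remembering that y depends on x. Each occurrence of y therefore brings in a y' = dy/dx via the chain rule.

With F(x, y) equal to the left-hand side minus the right, differentiate F term by term:
  d/dx[-1/y] = y'/y^2
  d/dx[3/x] = -3/x^2
  d/dx[-2] = 0
Adding these up, d/dx[F] = 0 becomes
  (-3/x^2) + (y^(-2))·y' = 0,
so isolating y',
  dy/dx = -(-3/x^2)/(y^(-2)) = 3y^2/x^2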